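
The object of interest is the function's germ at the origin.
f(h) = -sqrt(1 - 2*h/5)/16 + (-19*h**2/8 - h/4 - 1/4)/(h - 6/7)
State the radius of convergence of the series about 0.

Denominator factor (h - 6/7): pole of order 1 at 6/7, modulus 6/7.
Branch term (-1/16)*sqrt(1 - h/(5/2)): its argument vanishes at h = 5/2, a square-root branch point, modulus 5/2.
The radius of convergence is the smallest modulus among the singular points: 6/7.

The radius of convergence is 6/7.


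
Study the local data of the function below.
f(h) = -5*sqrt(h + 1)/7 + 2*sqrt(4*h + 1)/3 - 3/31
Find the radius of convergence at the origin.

Branch term (-5/7)*sqrt(1 - h/(-1)): its argument vanishes at h = -1, a square-root branch point, modulus 1.
Branch term (2/3)*sqrt(1 - h/(-1/4)): its argument vanishes at h = -1/4, a square-root branch point, modulus 1/4.
The radius of convergence is the smallest modulus among the singular points: 1/4.

The radius of convergence is 1/4.


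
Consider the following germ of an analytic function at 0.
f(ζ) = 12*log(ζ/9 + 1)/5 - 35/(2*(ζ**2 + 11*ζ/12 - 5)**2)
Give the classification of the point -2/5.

Denominator factors: ζ**2 + 11*ζ/12 - 5 = -781/150 at ζ = -2/5 — none vanishes.
Branch term log(1 - ζ/(-9)): argument at -2/5 is 43/45, nonzero, so -2/5 is not its branch point (a point on a principal cut is still regular for the continued germ).
So the germ continues analytically to -2/5.

The point is a regular point.


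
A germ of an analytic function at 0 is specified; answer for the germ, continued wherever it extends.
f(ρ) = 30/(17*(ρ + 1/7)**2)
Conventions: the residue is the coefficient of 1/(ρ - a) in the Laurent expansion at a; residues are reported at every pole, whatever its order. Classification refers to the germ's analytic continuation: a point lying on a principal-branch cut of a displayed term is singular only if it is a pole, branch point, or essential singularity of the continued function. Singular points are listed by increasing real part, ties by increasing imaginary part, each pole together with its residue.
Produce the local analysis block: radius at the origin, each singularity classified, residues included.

Radius of convergence at 0: 1/7.
At -1/7: a pole of order 2; residue 0.

Denominator factor (ρ + 1/7)^2: pole of order 2 at -1/7, modulus 1/7.
The radius of convergence is the smallest modulus among the singular points: 1/7.
At the order-2 pole -1/7 set g(ρ) = (ρ - (-1/7))^2*f(ρ) = 30/17.
Order-2 pole: residue = g'(a); g'(-1/7) = 0, so the residue is 0.


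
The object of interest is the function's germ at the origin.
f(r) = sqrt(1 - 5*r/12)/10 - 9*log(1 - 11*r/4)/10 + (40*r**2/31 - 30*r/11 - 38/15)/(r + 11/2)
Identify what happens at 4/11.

The term (-9/10)*log(1 - r/(4/11)) has argument 1 - 4/11/(4/11) = 0 at 4/11: a logarithmic (infinitely-sheeted) branch point; the remaining terms are analytic or single-valued there.

The point is a logarithmic branch point.


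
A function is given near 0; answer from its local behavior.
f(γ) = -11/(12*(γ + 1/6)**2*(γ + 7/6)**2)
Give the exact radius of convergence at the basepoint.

The radius of convergence is 1/6.

Denominator factor (γ + 1/6)^2: pole of order 2 at -1/6, modulus 1/6.
Denominator factor (γ + 7/6)^2: pole of order 2 at -7/6, modulus 7/6.
The radius of convergence is the smallest modulus among the singular points: 1/6.


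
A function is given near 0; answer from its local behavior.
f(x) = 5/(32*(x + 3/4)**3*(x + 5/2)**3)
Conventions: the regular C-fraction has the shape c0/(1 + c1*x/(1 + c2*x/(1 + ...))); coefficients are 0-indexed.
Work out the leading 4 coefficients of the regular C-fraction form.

The regular C-fraction coefficients are [16/675, 26/5, -398/195, 119644/116415].

Taylor coefficients (expand at 0): a_0 = 16/675, a_1 = -416/3375, a_2 = 19712/50625, a_3 = -442624/455625.
c0 = a_0 = 16/675. Peel one level at a time: if S = 1 + c*x/S' with S'(0) = 1, then c is the x-coefficient of S and S' = c*x/(S - 1).
S_1 = c0/f = 1 + (26/5)*x + (796/75)*x^2 + ...; c1 = 26/5.
S_2 = c1*x/(S_1 - 1) = 1 + (-398/195)*x + (239288/114075)*x^2 + ...; c2 = -398/195.
S_3 = c2*x/(S_2 - 1) = 1 + (119644/116415)*x + ...; c3 = 119644/116415.


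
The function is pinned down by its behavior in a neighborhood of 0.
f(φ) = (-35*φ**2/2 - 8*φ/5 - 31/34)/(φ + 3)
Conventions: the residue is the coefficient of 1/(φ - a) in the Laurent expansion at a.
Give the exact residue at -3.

At the order-1 pole -3 set g(φ) = (φ - (-3))*f(φ) = -35*φ**2/2 - 8*φ/5 - 31/34.
Simple pole: residue = g(a) at a = -3, which is -13057/85.

The residue is -13057/85.


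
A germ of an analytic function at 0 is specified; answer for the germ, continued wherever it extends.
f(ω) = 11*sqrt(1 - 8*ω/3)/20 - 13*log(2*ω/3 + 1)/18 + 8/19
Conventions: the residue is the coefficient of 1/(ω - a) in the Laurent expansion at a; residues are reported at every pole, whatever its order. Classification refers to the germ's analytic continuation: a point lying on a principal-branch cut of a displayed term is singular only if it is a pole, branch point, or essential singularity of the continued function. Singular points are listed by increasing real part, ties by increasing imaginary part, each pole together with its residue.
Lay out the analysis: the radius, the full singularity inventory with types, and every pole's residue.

Radius of convergence at 0: 3/8.
At -3/2: a logarithmic branch point.
At 3/8: an algebraic (square-root) branch point.

Branch term (-13/18)*log(1 - ω/(-3/2)): its argument vanishes at ω = -3/2, a logarithmic branch point, modulus 3/2.
Branch term (11/20)*sqrt(1 - ω/(3/8)): its argument vanishes at ω = 3/8, a square-root branch point, modulus 3/8.
The radius of convergence is the smallest modulus among the singular points: 3/8.
List the singular points by increasing real part (a conjugate pair: the negative imaginary part first).


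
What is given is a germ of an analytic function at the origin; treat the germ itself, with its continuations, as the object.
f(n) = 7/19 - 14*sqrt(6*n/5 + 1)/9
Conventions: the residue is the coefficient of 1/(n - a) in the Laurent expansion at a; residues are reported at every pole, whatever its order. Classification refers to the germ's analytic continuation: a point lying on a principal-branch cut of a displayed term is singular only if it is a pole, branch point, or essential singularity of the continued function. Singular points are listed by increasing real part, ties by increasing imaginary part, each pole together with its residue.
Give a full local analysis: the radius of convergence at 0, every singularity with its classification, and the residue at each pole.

Branch term (-14/9)*sqrt(1 - n/(-5/6)): its argument vanishes at n = -5/6, a square-root branch point, modulus 5/6.
The radius of convergence is the smallest modulus among the singular points: 5/6.

Radius of convergence at 0: 5/6.
At -5/6: an algebraic (square-root) branch point.


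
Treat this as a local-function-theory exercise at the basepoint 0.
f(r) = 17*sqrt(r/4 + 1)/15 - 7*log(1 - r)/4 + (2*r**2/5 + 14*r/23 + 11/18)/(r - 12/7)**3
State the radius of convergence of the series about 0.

Denominator factor (r - 12/7)^3: pole of order 3 at 12/7, modulus 12/7.
Branch term (-7/4)*log(1 - r/(1)): its argument vanishes at r = 1, a logarithmic branch point, modulus 1.
Branch term (17/15)*sqrt(1 - r/(-4)): its argument vanishes at r = -4, a square-root branch point, modulus 4.
The radius of convergence is the smallest modulus among the singular points: 1.

The radius of convergence is 1.


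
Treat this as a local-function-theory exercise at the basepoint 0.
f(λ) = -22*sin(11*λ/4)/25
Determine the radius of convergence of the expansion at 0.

The factor -sin(11*λ/4) is entire and contributes no finite singular point.
The polynomial part has no poles.
No finite singular points: the Taylor series at 0 converges everywhere.

The radius of convergence is infinite.


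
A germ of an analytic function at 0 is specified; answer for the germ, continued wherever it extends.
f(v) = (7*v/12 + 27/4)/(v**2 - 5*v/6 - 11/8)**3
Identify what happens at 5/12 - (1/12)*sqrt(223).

The point is a pole of order 3.

The denominator factor v**2 - 5*v/6 - 11/8 vanishes at 5/12 - (1/12)*sqrt(223) and appears to the power 3; the numerator there equals 1007/144 - (7/144)*sqrt(223), nonzero, and no other factor vanishes.
Hence a pole whose order is the multiplicity, 3.


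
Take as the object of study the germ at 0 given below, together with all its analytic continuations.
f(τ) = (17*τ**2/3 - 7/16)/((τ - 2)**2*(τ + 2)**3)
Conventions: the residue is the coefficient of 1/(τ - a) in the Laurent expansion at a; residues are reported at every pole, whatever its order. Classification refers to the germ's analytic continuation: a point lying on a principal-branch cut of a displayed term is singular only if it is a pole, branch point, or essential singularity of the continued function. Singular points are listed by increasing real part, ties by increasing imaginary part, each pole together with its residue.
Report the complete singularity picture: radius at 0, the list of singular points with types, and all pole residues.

Denominator factor (τ - 2)^2: pole of order 2 at 2, modulus 2.
Denominator factor (τ + 2)^3: pole of order 3 at -2, modulus 2.
The radius of convergence is the smallest modulus among the singular points: 2.
At the order-3 pole -2 set g(τ) = (τ - (-2))^3*f(τ) = (17*τ**2/3 - 7/16)/(τ - 2)**2.
Order-3 pole: residue = g''(a)/2; g''(-2) = -1151/6144, so the residue is -1151/12288.
At the order-2 pole 2 set g(τ) = (τ - (2))^2*f(τ) = (17*τ**2/3 - 7/16)/(τ + 2)**3.
Order-2 pole: residue = g'(a); g'(2) = 1151/12288, so the residue is 1151/12288.
List the singular points by increasing real part (a conjugate pair: the negative imaginary part first).

Radius of convergence at 0: 2.
At -2: a pole of order 3; residue -1151/12288.
At 2: a pole of order 2; residue 1151/12288.


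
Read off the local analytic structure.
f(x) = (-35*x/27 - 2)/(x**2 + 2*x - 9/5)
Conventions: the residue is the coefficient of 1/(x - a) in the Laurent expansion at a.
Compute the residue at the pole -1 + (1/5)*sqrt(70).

The residue is -35/54 - (19/756)*sqrt(70).

The factor x**2 + 2*x - 9/5 splits as (x - a)(x - a') with a = -1 + (1/5)*sqrt(70), a' = -1 - (1/5)*sqrt(70). At the order-1 pole a set g(x) = (x - a)*f(x) = [-35*x/27 - 2] / (x - a').
Simple pole: residue = g(a) at a = -1 + (1/5)*sqrt(70), which is -35/54 - (19/756)*sqrt(70).


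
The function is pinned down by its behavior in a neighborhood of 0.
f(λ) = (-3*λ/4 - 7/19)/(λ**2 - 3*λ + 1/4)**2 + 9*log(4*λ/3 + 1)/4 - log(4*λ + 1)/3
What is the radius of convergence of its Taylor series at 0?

Denominator factor (λ**2 - 3*λ + 1/4)^2: discriminant 8, real irrational roots 3/2 + sqrt(2) and 3/2 - sqrt(2); poles of order 2, moduli 3/2 + sqrt(2) and 3/2 - sqrt(2).
Branch term (9/4)*log(1 - λ/(-3/4)): its argument vanishes at λ = -3/4, a logarithmic branch point, modulus 3/4.
Branch term (-1/3)*log(1 - λ/(-1/4)): its argument vanishes at λ = -1/4, a logarithmic branch point, modulus 1/4.
The radius of convergence is the smallest modulus among the singular points: 3/2 - sqrt(2).

The radius of convergence is 3/2 - sqrt(2).


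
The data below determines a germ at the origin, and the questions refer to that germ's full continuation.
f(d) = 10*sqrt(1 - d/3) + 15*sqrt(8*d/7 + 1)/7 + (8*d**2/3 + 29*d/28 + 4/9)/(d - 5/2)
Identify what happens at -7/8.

The point is an algebraic (square-root) branch point.

The term (15/7)*sqrt(1 - d/(-7/8)) has argument 1 - -7/8/(-7/8) = 0 at -7/8: a square-root (algebraic, two-sheeted) branch point; the remaining terms are analytic or single-valued there.


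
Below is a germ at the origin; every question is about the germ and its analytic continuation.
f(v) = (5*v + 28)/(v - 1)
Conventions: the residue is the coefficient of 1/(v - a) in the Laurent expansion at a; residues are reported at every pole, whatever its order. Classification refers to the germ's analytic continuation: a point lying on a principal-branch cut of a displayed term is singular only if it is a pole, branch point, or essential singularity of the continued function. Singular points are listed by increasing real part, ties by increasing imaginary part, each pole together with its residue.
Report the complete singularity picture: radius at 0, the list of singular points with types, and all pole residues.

Denominator factor (v - 1): pole of order 1 at 1, modulus 1.
The radius of convergence is the smallest modulus among the singular points: 1.
At the order-1 pole 1 set g(v) = (v - (1))*f(v) = 5*v + 28.
Simple pole: residue = g(a) at a = 1, which is 33.

Radius of convergence at 0: 1.
At 1: a pole of order 1; residue 33.


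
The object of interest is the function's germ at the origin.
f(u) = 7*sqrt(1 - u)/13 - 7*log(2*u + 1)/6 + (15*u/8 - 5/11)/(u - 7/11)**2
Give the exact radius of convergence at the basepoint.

Denominator factor (u - 7/11)^2: pole of order 2 at 7/11, modulus 7/11.
Branch term (-7/6)*log(1 - u/(-1/2)): its argument vanishes at u = -1/2, a logarithmic branch point, modulus 1/2.
Branch term (7/13)*sqrt(1 - u/(1)): its argument vanishes at u = 1, a square-root branch point, modulus 1.
The radius of convergence is the smallest modulus among the singular points: 1/2.

The radius of convergence is 1/2.


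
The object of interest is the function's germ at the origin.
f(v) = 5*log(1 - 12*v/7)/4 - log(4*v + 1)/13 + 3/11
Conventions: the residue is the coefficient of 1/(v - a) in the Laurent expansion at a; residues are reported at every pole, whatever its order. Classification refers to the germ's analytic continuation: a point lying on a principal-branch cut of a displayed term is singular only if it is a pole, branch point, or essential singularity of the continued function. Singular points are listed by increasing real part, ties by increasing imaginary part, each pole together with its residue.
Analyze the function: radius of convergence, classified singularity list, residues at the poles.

Branch term (5/4)*log(1 - v/(7/12)): its argument vanishes at v = 7/12, a logarithmic branch point, modulus 7/12.
Branch term (-1/13)*log(1 - v/(-1/4)): its argument vanishes at v = -1/4, a logarithmic branch point, modulus 1/4.
The radius of convergence is the smallest modulus among the singular points: 1/4.
List the singular points by increasing real part (a conjugate pair: the negative imaginary part first).

Radius of convergence at 0: 1/4.
At -1/4: a logarithmic branch point.
At 7/12: a logarithmic branch point.


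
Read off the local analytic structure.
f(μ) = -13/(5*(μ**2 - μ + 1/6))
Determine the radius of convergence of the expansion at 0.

The radius of convergence is 1/2 - (1/6)*sqrt(3).

Denominator factor (μ**2 - μ + 1/6): discriminant 1/3, real irrational roots 1/2 + (1/6)*sqrt(3) and 1/2 - (1/6)*sqrt(3); poles of order 1, moduli 1/2 + (1/6)*sqrt(3) and 1/2 - (1/6)*sqrt(3).
The radius of convergence is the smallest modulus among the singular points: 1/2 - (1/6)*sqrt(3).


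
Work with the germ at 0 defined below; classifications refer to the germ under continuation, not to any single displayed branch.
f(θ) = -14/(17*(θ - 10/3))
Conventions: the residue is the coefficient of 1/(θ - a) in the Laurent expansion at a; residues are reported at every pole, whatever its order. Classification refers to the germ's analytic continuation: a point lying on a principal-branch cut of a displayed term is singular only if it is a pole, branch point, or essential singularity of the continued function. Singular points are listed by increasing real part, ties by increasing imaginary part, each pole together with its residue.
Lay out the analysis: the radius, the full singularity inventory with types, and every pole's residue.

Radius of convergence at 0: 10/3.
At 10/3: a pole of order 1; residue -14/17.

Denominator factor (θ - 10/3): pole of order 1 at 10/3, modulus 10/3.
The radius of convergence is the smallest modulus among the singular points: 10/3.
At the order-1 pole 10/3 set g(θ) = (θ - (10/3))*f(θ) = -14/17.
Simple pole: residue = g(a) at a = 10/3, which is -14/17.


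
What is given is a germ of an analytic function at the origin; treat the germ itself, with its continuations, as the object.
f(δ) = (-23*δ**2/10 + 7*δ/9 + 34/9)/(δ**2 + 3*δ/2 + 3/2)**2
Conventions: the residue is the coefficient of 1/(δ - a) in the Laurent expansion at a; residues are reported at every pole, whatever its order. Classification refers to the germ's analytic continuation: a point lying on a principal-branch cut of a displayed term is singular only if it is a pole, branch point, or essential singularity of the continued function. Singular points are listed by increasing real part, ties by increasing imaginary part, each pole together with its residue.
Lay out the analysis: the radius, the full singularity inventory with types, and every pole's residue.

Radius of convergence at 0: (1/2)*sqrt(6).
At (-3/4) - ((1/4)*sqrt(15))*i: a pole of order 2; residue -((184/10125)*sqrt(15))*i.
At (-3/4) + ((1/4)*sqrt(15))*i: a pole of order 2; residue ((184/10125)*sqrt(15))*i.

Denominator factor (δ**2 + 3*δ/2 + 3/2)^2: discriminant -15/4, complex-conjugate roots (-3/4) + ((1/4)*sqrt(15))*i and (-3/4) - ((1/4)*sqrt(15))*i; poles of order 2, moduli (1/2)*sqrt(6) and (1/2)*sqrt(6).
The radius of convergence is the smallest modulus among the singular points: (1/2)*sqrt(6).
The factor δ**2 + 3*δ/2 + 3/2 splits as (δ - a)(δ - a') with a = (-3/4) - ((1/4)*sqrt(15))*i, a' = (-3/4) + ((1/4)*sqrt(15))*i. At the order-2 pole a set g(δ) = (δ - a)^2*f(δ) = [-23*δ**2/10 + 7*δ/9 + 34/9] / (δ - a')^2.
Order-2 pole: residue = g'(a); g'((-3/4) - ((1/4)*sqrt(15))*i) = -((184/10125)*sqrt(15))*i, so the residue is -((184/10125)*sqrt(15))*i.
The factor δ**2 + 3*δ/2 + 3/2 splits as (δ - a)(δ - a') with a = (-3/4) + ((1/4)*sqrt(15))*i, a' = (-3/4) - ((1/4)*sqrt(15))*i. At the order-2 pole a set g(δ) = (δ - a)^2*f(δ) = [-23*δ**2/10 + 7*δ/9 + 34/9] / (δ - a')^2.
Order-2 pole: residue = g'(a); g'((-3/4) + ((1/4)*sqrt(15))*i) = ((184/10125)*sqrt(15))*i, so the residue is ((184/10125)*sqrt(15))*i.
List the singular points by increasing real part (a conjugate pair: the negative imaginary part first).


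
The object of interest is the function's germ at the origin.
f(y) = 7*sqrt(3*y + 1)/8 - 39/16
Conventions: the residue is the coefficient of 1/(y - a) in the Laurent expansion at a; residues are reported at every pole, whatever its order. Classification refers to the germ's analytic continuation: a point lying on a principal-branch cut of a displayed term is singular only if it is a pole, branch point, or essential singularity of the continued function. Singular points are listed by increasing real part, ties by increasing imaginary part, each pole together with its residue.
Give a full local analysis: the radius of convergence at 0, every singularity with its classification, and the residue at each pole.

Branch term (7/8)*sqrt(1 - y/(-1/3)): its argument vanishes at y = -1/3, a square-root branch point, modulus 1/3.
The radius of convergence is the smallest modulus among the singular points: 1/3.

Radius of convergence at 0: 1/3.
At -1/3: an algebraic (square-root) branch point.


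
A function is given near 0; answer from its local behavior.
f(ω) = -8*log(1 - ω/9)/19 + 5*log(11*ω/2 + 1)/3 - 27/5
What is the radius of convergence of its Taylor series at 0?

Branch term (-8/19)*log(1 - ω/(9)): its argument vanishes at ω = 9, a logarithmic branch point, modulus 9.
Branch term (5/3)*log(1 - ω/(-2/11)): its argument vanishes at ω = -2/11, a logarithmic branch point, modulus 2/11.
The radius of convergence is the smallest modulus among the singular points: 2/11.

The radius of convergence is 2/11.


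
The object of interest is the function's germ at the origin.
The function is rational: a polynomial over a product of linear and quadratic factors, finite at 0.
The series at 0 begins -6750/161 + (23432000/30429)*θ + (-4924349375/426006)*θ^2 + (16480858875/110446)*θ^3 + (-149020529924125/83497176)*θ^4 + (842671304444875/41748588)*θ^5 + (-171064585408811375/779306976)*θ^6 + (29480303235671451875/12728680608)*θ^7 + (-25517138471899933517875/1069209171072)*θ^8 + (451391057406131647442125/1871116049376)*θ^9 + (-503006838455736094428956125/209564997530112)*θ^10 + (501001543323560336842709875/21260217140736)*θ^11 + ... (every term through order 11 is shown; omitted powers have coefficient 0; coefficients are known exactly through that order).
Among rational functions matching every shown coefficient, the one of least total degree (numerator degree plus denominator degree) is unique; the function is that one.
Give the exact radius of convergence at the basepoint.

No rational of total degree below 10 reproduces all 12 coefficients; solving the [2/8] Pade equations on them gives f(θ) = (13*θ**2 - 11*θ/27 - 27/23)/((θ - 2/7)**2*(θ**2 + 6*θ + 7/10)**3), whose expansion matches every shown term.
Denominator factor (θ - 2/7)^2: pole of order 2 at 2/7, modulus 2/7.
Denominator factor (θ**2 + 6*θ + 7/10)^3: discriminant 166/5, real irrational roots -3 + (1/10)*sqrt(830) and -3 - (1/10)*sqrt(830); poles of order 3, moduli 3 - (1/10)*sqrt(830) and 3 + (1/10)*sqrt(830).
The radius of convergence is the smallest modulus among the singular points: 3 - (1/10)*sqrt(830).

The radius of convergence is 3 - (1/10)*sqrt(830).


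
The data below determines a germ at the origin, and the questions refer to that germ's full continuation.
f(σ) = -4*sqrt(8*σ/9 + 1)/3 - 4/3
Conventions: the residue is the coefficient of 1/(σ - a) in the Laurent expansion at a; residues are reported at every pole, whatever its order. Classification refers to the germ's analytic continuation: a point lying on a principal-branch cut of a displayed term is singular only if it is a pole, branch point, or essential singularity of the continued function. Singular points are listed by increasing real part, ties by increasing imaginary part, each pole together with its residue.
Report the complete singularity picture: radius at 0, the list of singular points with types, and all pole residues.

Branch term (-4/3)*sqrt(1 - σ/(-9/8)): its argument vanishes at σ = -9/8, a square-root branch point, modulus 9/8.
The radius of convergence is the smallest modulus among the singular points: 9/8.

Radius of convergence at 0: 9/8.
At -9/8: an algebraic (square-root) branch point.


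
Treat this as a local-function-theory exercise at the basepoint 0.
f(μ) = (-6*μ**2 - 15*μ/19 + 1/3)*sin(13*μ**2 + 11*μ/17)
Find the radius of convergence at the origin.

The factor sin(13*μ**2 + 11*μ/17) is entire and contributes no finite singular point.
The polynomial part has no poles.
No finite singular points: the Taylor series at 0 converges everywhere.

The radius of convergence is infinite.


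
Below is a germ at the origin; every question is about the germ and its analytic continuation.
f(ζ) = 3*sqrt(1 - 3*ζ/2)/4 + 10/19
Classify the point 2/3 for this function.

The term (3/4)*sqrt(1 - ζ/(2/3)) has argument 1 - 2/3/(2/3) = 0 at 2/3: a square-root (algebraic, two-sheeted) branch point; the remaining terms are analytic or single-valued there.

The point is an algebraic (square-root) branch point.


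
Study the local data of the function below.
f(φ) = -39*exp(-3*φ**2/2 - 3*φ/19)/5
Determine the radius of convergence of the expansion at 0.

The factor exp(-3*φ**2/2 - 3*φ/19) is entire and contributes no finite singular point.
The polynomial part has no poles.
No finite singular points: the Taylor series at 0 converges everywhere.

The radius of convergence is infinite.


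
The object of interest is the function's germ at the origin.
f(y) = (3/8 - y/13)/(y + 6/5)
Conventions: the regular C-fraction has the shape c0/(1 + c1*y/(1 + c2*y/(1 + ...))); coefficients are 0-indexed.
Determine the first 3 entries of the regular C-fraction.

The regular C-fraction coefficients are [5/16, 27/26, -8/39].

Taylor coefficients (expand at 0): a_0 = 5/16, a_1 = -135/416, a_2 = 225/832.
c0 = a_0 = 5/16. Peel one level at a time: if S = 1 + c*y/S' with S'(0) = 1, then c is the y-coefficient of S and S' = c*y/(S - 1).
S_1 = c0/f = 1 + (27/26)*y + (36/169)*y^2 + ...; c1 = 27/26.
S_2 = c1*y/(S_1 - 1) = 1 + (-8/39)*y + ...; c2 = -8/39.


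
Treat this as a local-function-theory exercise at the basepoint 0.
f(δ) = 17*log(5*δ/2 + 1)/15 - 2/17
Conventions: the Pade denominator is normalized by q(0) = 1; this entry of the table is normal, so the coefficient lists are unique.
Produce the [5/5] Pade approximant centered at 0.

Taylor coefficients needed (expand at 0): a_0 = -2/17, a_1 = 17/6, a_2 = -85/24, a_3 = 425/72, a_4 = -2125/192, a_5 = 2125/96, a_6 = -53125/1152, a_7 = 265625/2688, a_8 = -1328125/6144, a_9 = 6640625/13824, a_10 = -6640625/6144.
Write the denominator as Q(δ) = 1 + q1*δ + q2*δ^2 + q3*δ^3 + q4*δ^4 + q5*δ^5. Requiring Q*f - P = O(δ^11) with deg P <= 5 kills the coefficients of δ^6..δ^10 in Q*f:
  δ^6: a_6 + q1*a_5 + q2*a_4 + q3*a_3 + q4*a_2 + q5*a_1 = 0, i.e. -53125/1152 + (2125/96)*q1 + (-2125/192)*q2 + (425/72)*q3 + (-85/24)*q4 + (17/6)*q5 = 0.
  δ^7: a_7 + q1*a_6 + q2*a_5 + q3*a_4 + q4*a_3 + q5*a_2 = 0, i.e. 265625/2688 + (-53125/1152)*q1 + (2125/96)*q2 + (-2125/192)*q3 + (425/72)*q4 + (-85/24)*q5 = 0.
  δ^8: a_8 + q1*a_7 + q2*a_6 + q3*a_5 + q4*a_4 + q5*a_3 = 0, i.e. -1328125/6144 + (265625/2688)*q1 + (-53125/1152)*q2 + (2125/96)*q3 + (-2125/192)*q4 + (425/72)*q5 = 0.
  δ^9: a_9 + q1*a_8 + q2*a_7 + q3*a_6 + q4*a_5 + q5*a_4 = 0, i.e. 6640625/13824 + (-1328125/6144)*q1 + (265625/2688)*q2 + (-53125/1152)*q3 + (2125/96)*q4 + (-2125/192)*q5 = 0.
  δ^10: a_10 + q1*a_9 + q2*a_8 + q3*a_7 + q4*a_6 + q5*a_5 = 0, i.e. -6640625/6144 + (6640625/13824)*q1 + (-1328125/6144)*q2 + (265625/2688)*q3 + (-53125/1152)*q4 + (2125/96)*q5 = 0.
Solving this linear system: q1 = 25/4, q2 = 125/9, q3 = 625/48, q4 = 3125/672, q5 = 3125/8064.
The numerator is Q*f truncated at degree 5: P0 = a_0 = -2/17; P1 = a_1 + q1*a_0 = 107/51; P2 = a_2 + q1*a_1 + q2*a_0 = 3835/306; P3 = a_3 + q1*a_2 + q2*a_1 + q3*a_0 = 317075/14688; P4 = a_4 + q1*a_3 + q2*a_2 + q3*a_1 + q4*a_0 = 2669125/205632; P5 = a_5 + q1*a_4 + q2*a_3 + q3*a_2 + q4*a_1 + q5*a_0 = 4836625/2467584.

The Pade approximant has numerator coefficients [-2/17, 107/51, 3835/306, 317075/14688, 2669125/205632, 4836625/2467584]; denominator coefficients [1, 25/4, 125/9, 625/48, 3125/672, 3125/8064].


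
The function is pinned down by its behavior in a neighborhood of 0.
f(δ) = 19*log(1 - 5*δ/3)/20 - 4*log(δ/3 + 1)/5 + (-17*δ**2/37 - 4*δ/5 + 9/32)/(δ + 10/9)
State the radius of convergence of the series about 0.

Denominator factor (δ + 10/9): pole of order 1 at -10/9, modulus 10/9.
Branch term (19/20)*log(1 - δ/(3/5)): its argument vanishes at δ = 3/5, a logarithmic branch point, modulus 3/5.
Branch term (-4/5)*log(1 - δ/(-3)): its argument vanishes at δ = -3, a logarithmic branch point, modulus 3.
The radius of convergence is the smallest modulus among the singular points: 3/5.

The radius of convergence is 3/5.


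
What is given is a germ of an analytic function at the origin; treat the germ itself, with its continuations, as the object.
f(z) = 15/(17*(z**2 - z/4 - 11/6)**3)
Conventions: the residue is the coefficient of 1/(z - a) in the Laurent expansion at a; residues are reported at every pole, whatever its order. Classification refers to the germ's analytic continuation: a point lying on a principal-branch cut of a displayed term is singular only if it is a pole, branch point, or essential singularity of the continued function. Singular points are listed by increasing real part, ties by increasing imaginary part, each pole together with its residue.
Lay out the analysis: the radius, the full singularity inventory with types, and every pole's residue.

Radius of convergence at 0: -1/8 + (1/24)*sqrt(1065).
At 1/8 - (1/24)*sqrt(1065): a pole of order 3; residue -(165888/152112175)*sqrt(1065).
At 1/8 + (1/24)*sqrt(1065): a pole of order 3; residue (165888/152112175)*sqrt(1065).

Denominator factor (z**2 - z/4 - 11/6)^3: discriminant 355/48, real irrational roots 1/8 + (1/24)*sqrt(1065) and 1/8 - (1/24)*sqrt(1065); poles of order 3, moduli 1/8 + (1/24)*sqrt(1065) and -1/8 + (1/24)*sqrt(1065).
The radius of convergence is the smallest modulus among the singular points: -1/8 + (1/24)*sqrt(1065).
The factor z**2 - z/4 - 11/6 splits as (z - a)(z - a') with a = 1/8 - (1/24)*sqrt(1065), a' = 1/8 + (1/24)*sqrt(1065). At the order-3 pole a set g(z) = (z - a)^3*f(z) = [15/17] / (z - a')^3.
Order-3 pole: residue = g''(a)/2; g''(1/8 - (1/24)*sqrt(1065)) = -(331776/152112175)*sqrt(1065), so the residue is -(165888/152112175)*sqrt(1065).
The factor z**2 - z/4 - 11/6 splits as (z - a)(z - a') with a = 1/8 + (1/24)*sqrt(1065), a' = 1/8 - (1/24)*sqrt(1065). At the order-3 pole a set g(z) = (z - a)^3*f(z) = [15/17] / (z - a')^3.
Order-3 pole: residue = g''(a)/2; g''(1/8 + (1/24)*sqrt(1065)) = (331776/152112175)*sqrt(1065), so the residue is (165888/152112175)*sqrt(1065).
List the singular points by increasing real part (a conjugate pair: the negative imaginary part first).


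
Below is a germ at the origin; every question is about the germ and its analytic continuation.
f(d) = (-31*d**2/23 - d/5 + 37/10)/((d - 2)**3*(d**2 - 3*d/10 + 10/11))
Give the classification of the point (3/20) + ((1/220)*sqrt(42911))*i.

The denominator factor d**2 - 3*d/10 + 10/11 vanishes at (3/20) + ((1/220)*sqrt(42911))*i and appears to the power 1; the numerator there equals (244633/50600) - ((139/50600)*sqrt(42911))*i, nonzero, and no other factor vanishes.
Hence a pole whose order is the multiplicity, 1.

The point is a pole of order 1.


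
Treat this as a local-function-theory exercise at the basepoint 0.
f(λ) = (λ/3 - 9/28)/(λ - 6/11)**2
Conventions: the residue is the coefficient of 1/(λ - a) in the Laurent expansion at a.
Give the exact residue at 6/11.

At the order-2 pole 6/11 set g(λ) = (λ - (6/11))^2*f(λ) = λ/3 - 9/28.
Order-2 pole: residue = g'(a); g'(6/11) = 1/3, so the residue is 1/3.

The residue is 1/3.


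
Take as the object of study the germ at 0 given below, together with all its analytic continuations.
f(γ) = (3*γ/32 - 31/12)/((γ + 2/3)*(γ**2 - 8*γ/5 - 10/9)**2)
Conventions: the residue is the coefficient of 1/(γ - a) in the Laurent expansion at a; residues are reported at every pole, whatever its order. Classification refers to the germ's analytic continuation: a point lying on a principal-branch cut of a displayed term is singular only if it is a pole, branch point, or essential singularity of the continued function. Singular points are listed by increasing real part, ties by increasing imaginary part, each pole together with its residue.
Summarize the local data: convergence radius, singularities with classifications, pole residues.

Radius of convergence at 0: -4/5 + (1/15)*sqrt(394).
At -2/3: a pole of order 1; residue -3175/192.
At 4/5 - (1/15)*sqrt(394): a pole of order 2; residue 3175/384 + (24408025/59610624)*sqrt(394).
At 4/5 + (1/15)*sqrt(394): a pole of order 2; residue 3175/384 - (24408025/59610624)*sqrt(394).

Denominator factor (γ**2 - 8*γ/5 - 10/9)^2: discriminant 1576/225, real irrational roots 4/5 + (1/15)*sqrt(394) and 4/5 - (1/15)*sqrt(394); poles of order 2, moduli 4/5 + (1/15)*sqrt(394) and -4/5 + (1/15)*sqrt(394).
Denominator factor (γ + 2/3): pole of order 1 at -2/3, modulus 2/3.
The radius of convergence is the smallest modulus among the singular points: -4/5 + (1/15)*sqrt(394).
At the order-1 pole -2/3 set g(γ) = (γ - (-2/3))*f(γ) = (3*γ/32 - 31/12)/(γ**2 - 8*γ/5 - 10/9)**2.
Simple pole: residue = g(a) at a = -2/3, which is -3175/192.
The factor γ**2 - 8*γ/5 - 10/9 splits as (γ - a)(γ - a') with a = 4/5 - (1/15)*sqrt(394), a' = 4/5 + (1/15)*sqrt(394). At the order-2 pole a set g(γ) = (γ - a)^2*f(γ) = [(3*γ/32 - 31/12)/(γ + 2/3)] / (γ - a')^2.
Order-2 pole: residue = g'(a); g'(4/5 - (1/15)*sqrt(394)) = 3175/384 + (24408025/59610624)*sqrt(394), so the residue is 3175/384 + (24408025/59610624)*sqrt(394).
The factor γ**2 - 8*γ/5 - 10/9 splits as (γ - a)(γ - a') with a = 4/5 + (1/15)*sqrt(394), a' = 4/5 - (1/15)*sqrt(394). At the order-2 pole a set g(γ) = (γ - a)^2*f(γ) = [(3*γ/32 - 31/12)/(γ + 2/3)] / (γ - a')^2.
Order-2 pole: residue = g'(a); g'(4/5 + (1/15)*sqrt(394)) = 3175/384 - (24408025/59610624)*sqrt(394), so the residue is 3175/384 - (24408025/59610624)*sqrt(394).
List the singular points by increasing real part (a conjugate pair: the negative imaginary part first).


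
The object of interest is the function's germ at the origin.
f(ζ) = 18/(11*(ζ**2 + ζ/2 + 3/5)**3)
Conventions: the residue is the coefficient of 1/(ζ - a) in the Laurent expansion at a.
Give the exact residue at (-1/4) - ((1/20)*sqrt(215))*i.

The factor ζ**2 + ζ/2 + 3/5 splits as (ζ - a)(ζ - a') with a = (-1/4) - ((1/20)*sqrt(215))*i, a' = (-1/4) + ((1/20)*sqrt(215))*i. At the order-3 pole a set g(ζ) = (ζ - a)^3*f(ζ) = [18/11] / (ζ - a')^3.
Order-3 pole: residue = g''(a)/2; g''((-1/4) - ((1/20)*sqrt(215))*i) = ((172800/874577)*sqrt(215))*i, so the residue is ((86400/874577)*sqrt(215))*i.

The residue is ((86400/874577)*sqrt(215))*i.


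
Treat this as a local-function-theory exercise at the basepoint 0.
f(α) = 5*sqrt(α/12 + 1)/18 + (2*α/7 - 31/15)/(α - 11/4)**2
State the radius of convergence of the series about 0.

The radius of convergence is 11/4.

Denominator factor (α - 11/4)^2: pole of order 2 at 11/4, modulus 11/4.
Branch term (5/18)*sqrt(1 - α/(-12)): its argument vanishes at α = -12, a square-root branch point, modulus 12.
The radius of convergence is the smallest modulus among the singular points: 11/4.


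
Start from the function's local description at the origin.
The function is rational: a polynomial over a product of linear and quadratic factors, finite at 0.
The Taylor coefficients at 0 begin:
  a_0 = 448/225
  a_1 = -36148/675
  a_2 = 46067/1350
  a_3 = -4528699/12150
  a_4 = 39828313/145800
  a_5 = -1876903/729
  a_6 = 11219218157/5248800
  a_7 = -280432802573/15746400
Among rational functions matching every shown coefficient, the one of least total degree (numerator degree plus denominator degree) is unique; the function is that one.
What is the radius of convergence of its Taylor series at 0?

The radius of convergence is 3/8.

No rational of total degree below 5 reproduces all 8 coefficients; solving the [2/3] Pade equations on them gives f(ν) = (-7*ν**2/4 + 34*ν - 32/25)/((ν + 3/8)*(ν**2 + 4*ν - 12/7)), whose expansion matches every shown term.
Denominator factor (ν**2 + 4*ν - 12/7): discriminant 160/7, real irrational roots -2 + (2/7)*sqrt(70) and -2 - (2/7)*sqrt(70); poles of order 1, moduli -2 + (2/7)*sqrt(70) and 2 + (2/7)*sqrt(70).
Denominator factor (ν + 3/8): pole of order 1 at -3/8, modulus 3/8.
The radius of convergence is the smallest modulus among the singular points: 3/8.


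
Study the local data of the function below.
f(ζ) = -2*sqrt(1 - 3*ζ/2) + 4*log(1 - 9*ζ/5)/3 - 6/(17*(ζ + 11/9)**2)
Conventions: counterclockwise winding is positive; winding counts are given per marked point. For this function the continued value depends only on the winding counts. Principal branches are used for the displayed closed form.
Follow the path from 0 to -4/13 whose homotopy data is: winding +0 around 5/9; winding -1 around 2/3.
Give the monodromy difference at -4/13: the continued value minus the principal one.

The rational part is single-valued and drops out of the difference; each branch term changes only by its own monodromy.
(-2)*sqrt(1 - ζ/(2/3)): winding -1 is odd, the square root flips sign, contributing -2*(-2)*sqrt(1 - (-4/13)/(2/3)) = -2*(-2)*sqrt(19/13) = (4/13)*sqrt(247).
(4/3)*log(1 - ζ/(5/9)): winding 0 around 5/9, so this term returns to its principal value, contribution 0.
Summing the contributions at ζ = -4/13 gives (4/13)*sqrt(247).

Continued minus principal equals (4/13)*sqrt(247).


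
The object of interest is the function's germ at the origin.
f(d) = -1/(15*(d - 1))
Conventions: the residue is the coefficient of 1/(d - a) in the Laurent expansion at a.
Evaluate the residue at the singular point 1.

The residue is -1/15.

At the order-1 pole 1 set g(d) = (d - (1))*f(d) = -1/15.
Simple pole: residue = g(a) at a = 1, which is -1/15.


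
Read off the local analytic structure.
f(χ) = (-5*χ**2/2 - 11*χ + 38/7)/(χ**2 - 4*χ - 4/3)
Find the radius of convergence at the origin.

Denominator factor (χ**2 - 4*χ - 4/3): discriminant 64/3, real irrational roots 2 + (4/3)*sqrt(3) and 2 - (4/3)*sqrt(3); poles of order 1, moduli 2 + (4/3)*sqrt(3) and -2 + (4/3)*sqrt(3).
The radius of convergence is the smallest modulus among the singular points: -2 + (4/3)*sqrt(3).

The radius of convergence is -2 + (4/3)*sqrt(3).


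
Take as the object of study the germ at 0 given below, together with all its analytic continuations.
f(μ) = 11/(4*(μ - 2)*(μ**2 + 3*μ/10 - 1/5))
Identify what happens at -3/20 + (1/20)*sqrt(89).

The point is a pole of order 1.

The denominator factor μ**2 + 3*μ/10 - 1/5 vanishes at -3/20 + (1/20)*sqrt(89) and appears to the power 1; the numerator there equals 11/4, nonzero, and no other factor vanishes.
Hence a pole whose order is the multiplicity, 1.


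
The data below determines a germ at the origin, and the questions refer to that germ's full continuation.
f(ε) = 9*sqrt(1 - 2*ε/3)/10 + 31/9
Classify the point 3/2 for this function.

The term (9/10)*sqrt(1 - ε/(3/2)) has argument 1 - 3/2/(3/2) = 0 at 3/2: a square-root (algebraic, two-sheeted) branch point; the remaining terms are analytic or single-valued there.

The point is an algebraic (square-root) branch point.


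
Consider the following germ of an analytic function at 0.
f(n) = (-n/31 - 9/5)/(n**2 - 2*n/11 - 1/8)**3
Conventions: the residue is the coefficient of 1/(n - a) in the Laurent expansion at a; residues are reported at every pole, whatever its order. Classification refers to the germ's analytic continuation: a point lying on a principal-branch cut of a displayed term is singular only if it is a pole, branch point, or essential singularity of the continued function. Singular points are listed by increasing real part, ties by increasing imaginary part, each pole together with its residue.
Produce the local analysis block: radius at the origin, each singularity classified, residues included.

Radius of convergence at 0: -1/11 + (1/44)*sqrt(258).
At 1/11 - (1/44)*sqrt(258): a pole of order 3; residue (360051472/110912265)*sqrt(258).
At 1/11 + (1/44)*sqrt(258): a pole of order 3; residue -(360051472/110912265)*sqrt(258).

Denominator factor (n**2 - 2*n/11 - 1/8)^3: discriminant 129/242, real irrational roots 1/11 + (1/44)*sqrt(258) and 1/11 - (1/44)*sqrt(258); poles of order 3, moduli 1/11 + (1/44)*sqrt(258) and -1/11 + (1/44)*sqrt(258).
The radius of convergence is the smallest modulus among the singular points: -1/11 + (1/44)*sqrt(258).
The factor n**2 - 2*n/11 - 1/8 splits as (n - a)(n - a') with a = 1/11 - (1/44)*sqrt(258), a' = 1/11 + (1/44)*sqrt(258). At the order-3 pole a set g(n) = (n - a)^3*f(n) = [-n/31 - 9/5] / (n - a')^3.
Order-3 pole: residue = g''(a)/2; g''(1/11 - (1/44)*sqrt(258)) = (720102944/110912265)*sqrt(258), so the residue is (360051472/110912265)*sqrt(258).
The factor n**2 - 2*n/11 - 1/8 splits as (n - a)(n - a') with a = 1/11 + (1/44)*sqrt(258), a' = 1/11 - (1/44)*sqrt(258). At the order-3 pole a set g(n) = (n - a)^3*f(n) = [-n/31 - 9/5] / (n - a')^3.
Order-3 pole: residue = g''(a)/2; g''(1/11 + (1/44)*sqrt(258)) = -(720102944/110912265)*sqrt(258), so the residue is -(360051472/110912265)*sqrt(258).
List the singular points by increasing real part (a conjugate pair: the negative imaginary part first).


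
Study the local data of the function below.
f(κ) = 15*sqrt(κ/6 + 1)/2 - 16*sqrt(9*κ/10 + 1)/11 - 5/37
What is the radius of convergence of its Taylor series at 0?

The radius of convergence is 10/9.

Branch term (-16/11)*sqrt(1 - κ/(-10/9)): its argument vanishes at κ = -10/9, a square-root branch point, modulus 10/9.
Branch term (15/2)*sqrt(1 - κ/(-6)): its argument vanishes at κ = -6, a square-root branch point, modulus 6.
The radius of convergence is the smallest modulus among the singular points: 10/9.
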